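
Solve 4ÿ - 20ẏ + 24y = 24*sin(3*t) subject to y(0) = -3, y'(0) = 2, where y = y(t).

y = 9*exp(3*t) - 161*exp(2*t)/13 - sin(3*t)/13 + 5*cos(3*t)/13

Divide through by 4: y'' - 5y' + 6y = 6*sin(3*t).
Characteristic equation r² - 5r + 6 = 0 factors as (r - 3)(r - 2) = 0, so r = 3, 2.
Hence y_h = C1*exp(3*t) + C2*exp(2*t).
Try y_p = A*cos(3*t) + B*sin(3*t). Substituting and equating the coefficients of cos(3t) and sin(3t) gives A = 5/13, B = -1/13, so y_p = -sin(3*t)/13 + 5*cos(3*t)/13.
General solution: y = -sin(3*t)/13 + 5*cos(3*t)/13 + C1*exp(3*t) + C2*exp(2*t).
Apply the initial conditions: y(0) = 5/13 + C1 + C2 = -3 and y'(0) = -3/13 + 2*C2 + 3*C1 = 2. Solving gives C1 = 9, C2 = -161/13.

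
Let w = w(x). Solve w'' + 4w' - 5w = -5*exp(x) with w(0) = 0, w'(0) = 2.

Characteristic equation r² + 4r - 5 = 0 factors as (r + 5)(r - 1) = 0, so r = -5, 1.
Hence w_h = C1*exp(-5*x) + C2*exp(x).
Since exp(x) solves the homogeneous equation (r = 1 is a root of multiplicity 1), multiply the trial by x. Try w_p = A*x*exp(x). Substituting into the equation and dividing by exp(x) gives A = -5/6, so w_p = -5*x*exp(x)/6.
General solution: w = C1*exp(-5*x) + C2*exp(x) - 5*x*exp(x)/6.
Apply the initial conditions: w(0) = C1 + C2 = 0 and w'(0) = -5/6 + C2 - 5*C1 = 2. Solving gives C1 = -17/36, C2 = 17/36.

w = -17*exp(-5*x)/36 + 17*exp(x)/36 - 5*x*exp(x)/6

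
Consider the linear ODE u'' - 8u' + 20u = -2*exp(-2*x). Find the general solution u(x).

u = -exp(-2*x)/20 + C1*cos(2*x)*exp(4*x) + C2*exp(4*x)*sin(2*x)

Characteristic equation r² - 8r + 20 = 0 has discriminant (-8)² - 4·(20) = -16 < 0, so r = 4 ± 2i.
Hence u_h = C1*cos(2*x)*exp(4*x) + C2*exp(4*x)*sin(2*x).
Try u_p = A*exp(-2*x). Substituting into the equation and dividing by exp(-2*x) gives A = -1/20, so u_p = -exp(-2*x)/20.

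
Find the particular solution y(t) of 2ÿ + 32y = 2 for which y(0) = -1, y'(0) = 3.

y = 1/16 - 17*cos(4*t)/16 + 3*sin(4*t)/4

Divide through by 2: y'' + 16y = 1.
Characteristic equation r² + 16 = 0 has discriminant (0)² - 4·(16) = -64 < 0, so r = ± 4i.
Hence y_h = C1*cos(4*t) + C2*sin(4*t).
For the particular solution try y_p = A0. Substituting and matching coefficients of each power of t gives A0 = 1/16, so y_p = 1/16.
General solution: y = 1/16 + C1*cos(4*t) + C2*sin(4*t).
Apply the initial conditions: y(0) = 1/16 + C1 = -1 and y'(0) = 4*C2 = 3. Solving gives C1 = -17/16, C2 = 3/4.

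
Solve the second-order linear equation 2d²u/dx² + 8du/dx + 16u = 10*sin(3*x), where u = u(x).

u = -12*cos(3*x)/29 - sin(3*x)/29 + C1*cos(2*x)*exp(-2*x) + C2*exp(-2*x)*sin(2*x)

Divide through by 2: u'' + 4u' + 8u = 5*sin(3*x).
Characteristic equation r² + 4r + 8 = 0 has discriminant (4)² - 4·(8) = -16 < 0, so r = -2 ± 2i.
Hence u_h = C1*cos(2*x)*exp(-2*x) + C2*exp(-2*x)*sin(2*x).
Try u_p = A*cos(3*x) + B*sin(3*x). Substituting and equating the coefficients of cos(3x) and sin(3x) gives A = -12/29, B = -1/29, so u_p = -12*cos(3*x)/29 - sin(3*x)/29.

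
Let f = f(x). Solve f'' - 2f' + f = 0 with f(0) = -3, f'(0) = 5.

Characteristic equation r² - 2r + 1 = 0 has discriminant (-2)² - 4·(1) = 0, so r = 1 is a repeated root.
Hence f_h = (C1 + C2*x)*exp(x).
Apply the initial conditions: f(0) = C1 = -3 and f'(0) = C1 + C2 = 5. Solving gives C1 = -3, C2 = 8.

f = -3*exp(x) + 8*x*exp(x)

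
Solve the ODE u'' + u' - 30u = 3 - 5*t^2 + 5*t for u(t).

Characteristic equation r² + r - 30 = 0 factors as (r - 5)(r + 6) = 0, so r = 5, -6.
Hence u_h = C1*exp(5*t) + C2*exp(-6*t).
For the particular solution try u_p = A0 + A1*t + A2*t^2. Substituting and matching coefficients of each power of t gives A0 = -127/1350, A1 = -7/45, A2 = 1/6, so u_p = -127/1350 - 7*t/45 + t^2/6.

u = -127/1350 - 7*t/45 + t**2/6 + C1*exp(5*t) + C2*exp(-6*t)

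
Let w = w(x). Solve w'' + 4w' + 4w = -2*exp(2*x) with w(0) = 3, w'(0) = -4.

w = -exp(2*x)/8 + 25*exp(-2*x)/8 + 5*x*exp(-2*x)/2

Characteristic equation r² + 4r + 4 = 0 has discriminant (4)² - 4·(4) = 0, so r = -2 is a repeated root.
Hence w_h = (C1 + C2*x)*exp(-2*x).
Try w_p = A*exp(2*x). Substituting into the equation and dividing by exp(2*x) gives A = -1/8, so w_p = -exp(2*x)/8.
General solution: w = -exp(2*x)/8 + C1*exp(-2*x) + C2*x*exp(-2*x).
Apply the initial conditions: w(0) = -1/8 + C1 = 3 and w'(0) = -1/4 + C2 - 2*C1 = -4. Solving gives C1 = 25/8, C2 = 5/2.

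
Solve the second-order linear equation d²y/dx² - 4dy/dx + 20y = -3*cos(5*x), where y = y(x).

y = 3*cos(5*x)/85 + 12*sin(5*x)/85 + C1*cos(4*x)*exp(2*x) + C2*exp(2*x)*sin(4*x)

Characteristic equation r² - 4r + 20 = 0 has discriminant (-4)² - 4·(20) = -64 < 0, so r = 2 ± 4i.
Hence y_h = C1*cos(4*x)*exp(2*x) + C2*exp(2*x)*sin(4*x).
Try y_p = A*cos(5*x) + B*sin(5*x). Substituting and equating the coefficients of cos(5x) and sin(5x) gives A = 3/85, B = 12/85, so y_p = 3*cos(5*x)/85 + 12*sin(5*x)/85.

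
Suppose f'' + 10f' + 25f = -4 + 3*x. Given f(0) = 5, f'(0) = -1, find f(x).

f = -26/125 + 3*x/25 + 651*exp(-5*x)/125 + 623*x*exp(-5*x)/25

Characteristic equation r² + 10r + 25 = 0 has discriminant (10)² - 4·(25) = 0, so r = -5 is a repeated root.
Hence f_h = (C1 + C2*x)*exp(-5*x).
For the particular solution try f_p = A0 + A1*x. Substituting and matching coefficients of each power of x gives A0 = -26/125, A1 = 3/25, so f_p = -26/125 + 3*x/25.
General solution: f = -26/125 + 3*x/25 + C1*exp(-5*x) + C2*x*exp(-5*x).
Apply the initial conditions: f(0) = -26/125 + C1 = 5 and f'(0) = 3/25 + C2 - 5*C1 = -1. Solving gives C1 = 651/125, C2 = 623/25.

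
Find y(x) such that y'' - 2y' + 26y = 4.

Characteristic equation r² - 2r + 26 = 0 has discriminant (-2)² - 4·(26) = -100 < 0, so r = 1 ± 5i.
Hence y_h = C1*cos(5*x)*exp(x) + C2*exp(x)*sin(5*x).
For the particular solution try y_p = A0. Substituting and matching coefficients of each power of x gives A0 = 2/13, so y_p = 2/13.

y = 2/13 + C1*cos(5*x)*exp(x) + C2*exp(x)*sin(5*x)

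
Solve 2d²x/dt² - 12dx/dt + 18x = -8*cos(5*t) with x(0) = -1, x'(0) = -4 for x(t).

x = -305*exp(3*t)/289 + 16*cos(5*t)/289 + 30*sin(5*t)/289 - 23*t*exp(3*t)/17

Divide through by 2: x'' - 6x' + 9x = -4*cos(5*t).
Characteristic equation r² - 6r + 9 = 0 has discriminant (-6)² - 4·(9) = 0, so r = 3 is a repeated root.
Hence x_h = (C1 + C2*t)*exp(3*t).
Try x_p = A*cos(5*t) + B*sin(5*t). Substituting and equating the coefficients of cos(5t) and sin(5t) gives A = 16/289, B = 30/289, so x_p = 16*cos(5*t)/289 + 30*sin(5*t)/289.
General solution: x = 16*cos(5*t)/289 + 30*sin(5*t)/289 + C1*exp(3*t) + C2*t*exp(3*t).
Apply the initial conditions: x(0) = 16/289 + C1 = -1 and x'(0) = 150/289 + C2 + 3*C1 = -4. Solving gives C1 = -305/289, C2 = -23/17.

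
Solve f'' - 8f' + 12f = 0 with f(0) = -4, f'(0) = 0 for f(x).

f = -6*exp(2*x) + 2*exp(6*x)

Characteristic equation r² - 8r + 12 = 0 factors as (r - 2)(r - 6) = 0, so r = 2, 6.
Hence f_h = C1*exp(2*x) + C2*exp(6*x).
Apply the initial conditions: f(0) = C1 + C2 = -4 and f'(0) = 2*C1 + 6*C2 = 0. Solving gives C1 = -6, C2 = 2.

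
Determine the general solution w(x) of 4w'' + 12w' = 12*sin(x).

Divide through by 4: w'' + 3w' = 3*sin(x).
Characteristic equation r² + 3r = 0 factors as (r + 3)r = 0, so r = -3, 0.
Hence w_h = C1*exp(-3*x) + C2.
Try w_p = A*cos(x) + B*sin(x). Substituting and equating the coefficients of cos(x) and sin(x) gives A = -9/10, B = -3/10, so w_p = -9*cos(x)/10 - 3*sin(x)/10.

w = C2 - 9*cos(x)/10 - 3*sin(x)/10 + C1*exp(-3*x)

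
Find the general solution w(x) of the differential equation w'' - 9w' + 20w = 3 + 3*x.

w = 87/400 + 3*x/20 + C1*exp(5*x) + C2*exp(4*x)

Characteristic equation r² - 9r + 20 = 0 factors as (r - 5)(r - 4) = 0, so r = 5, 4.
Hence w_h = C1*exp(5*x) + C2*exp(4*x).
For the particular solution try w_p = A0 + A1*x. Substituting and matching coefficients of each power of x gives A0 = 87/400, A1 = 3/20, so w_p = 87/400 + 3*x/20.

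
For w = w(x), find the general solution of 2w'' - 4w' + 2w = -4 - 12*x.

w = -14 - 6*x + C1*exp(x) + C2*x*exp(x)

Divide through by 2: w'' - 2w' + w = -2 - 6*x.
Characteristic equation r² - 2r + 1 = 0 has discriminant (-2)² - 4·(1) = 0, so r = 1 is a repeated root.
Hence w_h = (C1 + C2*x)*exp(x).
For the particular solution try w_p = A0 + A1*x. Substituting and matching coefficients of each power of x gives A0 = -14, A1 = -6, so w_p = -14 - 6*x.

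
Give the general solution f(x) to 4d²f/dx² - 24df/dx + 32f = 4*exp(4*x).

f = C1*exp(2*x) + C2*exp(4*x) + x*exp(4*x)/2

Divide through by 4: f'' - 6f' + 8f = exp(4*x).
Characteristic equation r² - 6r + 8 = 0 factors as (r - 2)(r - 4) = 0, so r = 2, 4.
Hence f_h = C1*exp(2*x) + C2*exp(4*x).
Since exp(4*x) solves the homogeneous equation (r = 4 is a root of multiplicity 1), multiply the trial by x. Try f_p = A*x*exp(4*x). Substituting into the equation and dividing by exp(4*x) gives A = 1/2, so f_p = x*exp(4*x)/2.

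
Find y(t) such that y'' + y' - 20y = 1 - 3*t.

y = -17/400 + 3*t/20 + C1*exp(-5*t) + C2*exp(4*t)

Characteristic equation r² + r - 20 = 0 factors as (r + 5)(r - 4) = 0, so r = -5, 4.
Hence y_h = C1*exp(-5*t) + C2*exp(4*t).
For the particular solution try y_p = A0 + A1*t. Substituting and matching coefficients of each power of t gives A0 = -17/400, A1 = 3/20, so y_p = -17/400 + 3*t/20.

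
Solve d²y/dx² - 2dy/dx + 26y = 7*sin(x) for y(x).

y = 14*cos(x)/629 + 175*sin(x)/629 + C1*cos(5*x)*exp(x) + C2*exp(x)*sin(5*x)

Characteristic equation r² - 2r + 26 = 0 has discriminant (-2)² - 4·(26) = -100 < 0, so r = 1 ± 5i.
Hence y_h = C1*cos(5*x)*exp(x) + C2*exp(x)*sin(5*x).
Try y_p = A*cos(x) + B*sin(x). Substituting and equating the coefficients of cos(x) and sin(x) gives A = 14/629, B = 175/629, so y_p = 14*cos(x)/629 + 175*sin(x)/629.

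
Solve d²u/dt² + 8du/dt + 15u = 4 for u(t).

Characteristic equation r² + 8r + 15 = 0 factors as (r + 3)(r + 5) = 0, so r = -3, -5.
Hence u_h = C1*exp(-3*t) + C2*exp(-5*t).
For the particular solution try u_p = A0. Substituting and matching coefficients of each power of t gives A0 = 4/15, so u_p = 4/15.

u = 4/15 + C1*exp(-3*t) + C2*exp(-5*t)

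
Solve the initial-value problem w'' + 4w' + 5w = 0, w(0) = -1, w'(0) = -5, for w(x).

w = -cos(x)*exp(-2*x) - 7*exp(-2*x)*sin(x)

Characteristic equation r² + 4r + 5 = 0 has discriminant (4)² - 4·(5) = -4 < 0, so r = -2 ± i.
Hence w_h = C1*cos(x)*exp(-2*x) + C2*exp(-2*x)*sin(x).
Apply the initial conditions: w(0) = C1 = -1 and w'(0) = C2 - 2*C1 = -5. Solving gives C1 = -1, C2 = -7.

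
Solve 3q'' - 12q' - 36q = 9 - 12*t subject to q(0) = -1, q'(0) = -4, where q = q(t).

q = -13/36 - 101*exp(6*t)/144 + t/3 + exp(-2*t)/16

Divide through by 3: q'' - 4q' - 12q = 3 - 4*t.
Characteristic equation r² - 4r - 12 = 0 factors as (r + 2)(r - 6) = 0, so r = -2, 6.
Hence q_h = C1*exp(-2*t) + C2*exp(6*t).
For the particular solution try q_p = A0 + A1*t. Substituting and matching coefficients of each power of t gives A0 = -13/36, A1 = 1/3, so q_p = -13/36 + t/3.
General solution: q = -13/36 + t/3 + C1*exp(-2*t) + C2*exp(6*t).
Apply the initial conditions: q(0) = -13/36 + C1 + C2 = -1 and q'(0) = 1/3 - 2*C1 + 6*C2 = -4. Solving gives C1 = 1/16, C2 = -101/144.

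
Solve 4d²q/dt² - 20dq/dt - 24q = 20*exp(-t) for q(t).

q = C1*exp(6*t) + C2*exp(-t) - 5*t*exp(-t)/7

Divide through by 4: q'' - 5q' - 6q = 5*exp(-t).
Characteristic equation r² - 5r - 6 = 0 factors as (r - 6)(r + 1) = 0, so r = 6, -1.
Hence q_h = C1*exp(6*t) + C2*exp(-t).
Since exp(-t) solves the homogeneous equation (r = -1 is a root of multiplicity 1), multiply the trial by t. Try q_p = A*t*exp(-t). Substituting into the equation and dividing by exp(-t) gives A = -5/7, so q_p = -5*t*exp(-t)/7.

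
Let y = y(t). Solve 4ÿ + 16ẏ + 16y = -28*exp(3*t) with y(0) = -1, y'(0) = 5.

y = -18*exp(-2*t)/25 - 7*exp(3*t)/25 + 22*t*exp(-2*t)/5

Divide through by 4: y'' + 4y' + 4y = -7*exp(3*t).
Characteristic equation r² + 4r + 4 = 0 has discriminant (4)² - 4·(4) = 0, so r = -2 is a repeated root.
Hence y_h = (C1 + C2*t)*exp(-2*t).
Try y_p = A*exp(3*t). Substituting into the equation and dividing by exp(3*t) gives A = -7/25, so y_p = -7*exp(3*t)/25.
General solution: y = -7*exp(3*t)/25 + C1*exp(-2*t) + C2*t*exp(-2*t).
Apply the initial conditions: y(0) = -7/25 + C1 = -1 and y'(0) = -21/25 + C2 - 2*C1 = 5. Solving gives C1 = -18/25, C2 = 22/5.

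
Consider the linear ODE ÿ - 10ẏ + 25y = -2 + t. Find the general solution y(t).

Characteristic equation r² - 10r + 25 = 0 has discriminant (-10)² - 4·(25) = 0, so r = 5 is a repeated root.
Hence y_h = (C1 + C2*t)*exp(5*t).
For the particular solution try y_p = A0 + A1*t. Substituting and matching coefficients of each power of t gives A0 = -8/125, A1 = 1/25, so y_p = -8/125 + t/25.

y = -8/125 + t/25 + C1*exp(5*t) + C2*t*exp(5*t)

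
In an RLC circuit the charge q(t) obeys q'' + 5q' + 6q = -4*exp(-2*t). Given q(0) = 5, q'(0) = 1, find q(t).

q = -15*exp(-3*t) + 20*exp(-2*t) - 4*t*exp(-2*t)

Characteristic equation r² + 5r + 6 = 0 factors as (r + 2)(r + 3) = 0, so r = -2, -3.
Hence q_h = C1*exp(-2*t) + C2*exp(-3*t).
Since exp(-2*t) solves the homogeneous equation (r = -2 is a root of multiplicity 1), multiply the trial by t. Try q_p = A*t*exp(-2*t). Substituting into the equation and dividing by exp(-2*t) gives A = -4, so q_p = -4*t*exp(-2*t).
General solution: q = C1*exp(-2*t) + C2*exp(-3*t) - 4*t*exp(-2*t).
Apply the initial conditions: q(0) = C1 + C2 = 5 and q'(0) = -4 - 3*C2 - 2*C1 = 1. Solving gives C1 = 20, C2 = -15.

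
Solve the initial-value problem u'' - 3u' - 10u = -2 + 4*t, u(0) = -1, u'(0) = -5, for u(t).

u = 8/25 - 181*exp(5*t)/175 - 2*t/5 - 2*exp(-2*t)/7

Characteristic equation r² - 3r - 10 = 0 factors as (r - 5)(r + 2) = 0, so r = 5, -2.
Hence u_h = C1*exp(5*t) + C2*exp(-2*t).
For the particular solution try u_p = A0 + A1*t. Substituting and matching coefficients of each power of t gives A0 = 8/25, A1 = -2/5, so u_p = 8/25 - 2*t/5.
General solution: u = 8/25 - 2*t/5 + C1*exp(5*t) + C2*exp(-2*t).
Apply the initial conditions: u(0) = 8/25 + C1 + C2 = -1 and u'(0) = -2/5 - 2*C2 + 5*C1 = -5. Solving gives C1 = -181/175, C2 = -2/7.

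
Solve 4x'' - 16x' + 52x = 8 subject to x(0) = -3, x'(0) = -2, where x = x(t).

x = 2/13 - 41*cos(3*t)*exp(2*t)/13 + 56*exp(2*t)*sin(3*t)/39

Divide through by 4: x'' - 4x' + 13x = 2.
Characteristic equation r² - 4r + 13 = 0 has discriminant (-4)² - 4·(13) = -36 < 0, so r = 2 ± 3i.
Hence x_h = C1*cos(3*t)*exp(2*t) + C2*exp(2*t)*sin(3*t).
For the particular solution try x_p = A0. Substituting and matching coefficients of each power of t gives A0 = 2/13, so x_p = 2/13.
General solution: x = 2/13 + C1*cos(3*t)*exp(2*t) + C2*exp(2*t)*sin(3*t).
Apply the initial conditions: x(0) = 2/13 + C1 = -3 and x'(0) = 2*C1 + 3*C2 = -2. Solving gives C1 = -41/13, C2 = 56/39.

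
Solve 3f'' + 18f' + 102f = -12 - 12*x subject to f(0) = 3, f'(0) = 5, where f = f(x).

f = -28/289 - 2*x/17 + 895*cos(5*x)*exp(-3*x)/289 + 4164*exp(-3*x)*sin(5*x)/1445

Divide through by 3: f'' + 6f' + 34f = -4 - 4*x.
Characteristic equation r² + 6r + 34 = 0 has discriminant (6)² - 4·(34) = -100 < 0, so r = -3 ± 5i.
Hence f_h = C1*cos(5*x)*exp(-3*x) + C2*exp(-3*x)*sin(5*x).
For the particular solution try f_p = A0 + A1*x. Substituting and matching coefficients of each power of x gives A0 = -28/289, A1 = -2/17, so f_p = -28/289 - 2*x/17.
General solution: f = -28/289 - 2*x/17 + C1*cos(5*x)*exp(-3*x) + C2*exp(-3*x)*sin(5*x).
Apply the initial conditions: f(0) = -28/289 + C1 = 3 and f'(0) = -2/17 - 3*C1 + 5*C2 = 5. Solving gives C1 = 895/289, C2 = 4164/1445.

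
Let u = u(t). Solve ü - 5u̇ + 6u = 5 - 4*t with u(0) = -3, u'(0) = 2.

Characteristic equation r² - 5r + 6 = 0 factors as (r - 3)(r - 2) = 0, so r = 3, 2.
Hence u_h = C1*exp(3*t) + C2*exp(2*t).
For the particular solution try u_p = A0 + A1*t. Substituting and matching coefficients of each power of t gives A0 = 5/18, A1 = -2/3, so u_p = 5/18 - 2*t/3.
General solution: u = 5/18 - 2*t/3 + C1*exp(3*t) + C2*exp(2*t).
Apply the initial conditions: u(0) = 5/18 + C1 + C2 = -3 and u'(0) = -2/3 + 2*C2 + 3*C1 = 2. Solving gives C1 = 83/9, C2 = -25/2.

u = 5/18 - 25*exp(2*t)/2 - 2*t/3 + 83*exp(3*t)/9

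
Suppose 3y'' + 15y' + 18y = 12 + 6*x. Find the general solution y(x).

Divide through by 3: y'' + 5y' + 6y = 4 + 2*x.
Characteristic equation r² + 5r + 6 = 0 factors as (r + 3)(r + 2) = 0, so r = -3, -2.
Hence y_h = C1*exp(-3*x) + C2*exp(-2*x).
For the particular solution try y_p = A0 + A1*x. Substituting and matching coefficients of each power of x gives A0 = 7/18, A1 = 1/3, so y_p = 7/18 + x/3.

y = 7/18 + x/3 + C1*exp(-3*x) + C2*exp(-2*x)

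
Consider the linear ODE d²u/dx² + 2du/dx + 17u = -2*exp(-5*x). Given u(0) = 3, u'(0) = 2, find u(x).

Characteristic equation r² + 2r + 17 = 0 has discriminant (2)² - 4·(17) = -64 < 0, so r = -1 ± 4i.
Hence u_h = C1*cos(4*x)*exp(-x) + C2*exp(-x)*sin(4*x).
Try u_p = A*exp(-5*x). Substituting into the equation and dividing by exp(-5*x) gives A = -1/16, so u_p = -exp(-5*x)/16.
General solution: u = -exp(-5*x)/16 + C1*cos(4*x)*exp(-x) + C2*exp(-x)*sin(4*x).
Apply the initial conditions: u(0) = -1/16 + C1 = 3 and u'(0) = 5/16 - C1 + 4*C2 = 2. Solving gives C1 = 49/16, C2 = 19/16.

u = -exp(-5*x)/16 + 19*exp(-x)*sin(4*x)/16 + 49*cos(4*x)*exp(-x)/16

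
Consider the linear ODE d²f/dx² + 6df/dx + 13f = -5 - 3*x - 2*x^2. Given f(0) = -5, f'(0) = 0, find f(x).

Characteristic equation r² + 6r + 13 = 0 has discriminant (6)² - 4·(13) = -16 < 0, so r = -3 ± 2i.
Hence f_h = C1*cos(2*x)*exp(-3*x) + C2*exp(-3*x)*sin(2*x).
For the particular solution try f_p = A0 + A1*x + A2*x^2. Substituting and matching coefficients of each power of x gives A0 = -703/2197, A1 = -15/169, A2 = -2/13, so f_p = -703/2197 - 15*x/169 - 2*x^2/13.
General solution: f = -703/2197 - 15*x/169 - 2*x^2/13 + C1*cos(2*x)*exp(-3*x) + C2*exp(-3*x)*sin(2*x).
Apply the initial conditions: f(0) = -703/2197 + C1 = -5 and f'(0) = -15/169 - 3*C1 + 2*C2 = 0. Solving gives C1 = -10282/2197, C2 = -30651/4394.

f = -703/2197 - 15*x/169 - 2*x**2/13 - 30651*exp(-3*x)*sin(2*x)/4394 - 10282*cos(2*x)*exp(-3*x)/2197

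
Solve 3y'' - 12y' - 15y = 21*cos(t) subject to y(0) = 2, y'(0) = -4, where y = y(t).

Divide through by 3: y'' - 4y' - 5y = 7*cos(t).
Characteristic equation r² - 4r - 5 = 0 factors as (r - 5)(r + 1) = 0, so r = 5, -1.
Hence y_h = C1*exp(5*t) + C2*exp(-t).
Try y_p = A*cos(t) + B*sin(t). Substituting and equating the coefficients of cos(t) and sin(t) gives A = -21/26, B = -7/13, so y_p = -21*cos(t)/26 - 7*sin(t)/13.
General solution: y = -21*cos(t)/26 - 7*sin(t)/13 + C1*exp(5*t) + C2*exp(-t).
Apply the initial conditions: y(0) = -21/26 + C1 + C2 = 2 and y'(0) = -7/13 - C2 + 5*C1 = -4. Solving gives C1 = -17/156, C2 = 35/12.

y = -21*cos(t)/26 - 17*exp(5*t)/156 - 7*sin(t)/13 + 35*exp(-t)/12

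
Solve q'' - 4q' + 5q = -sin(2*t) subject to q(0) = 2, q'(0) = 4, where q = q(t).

q = -8*cos(2*t)/65 - sin(2*t)/65 - 14*exp(2*t)*sin(t)/65 + 138*cos(t)*exp(2*t)/65

Characteristic equation r² - 4r + 5 = 0 has discriminant (-4)² - 4·(5) = -4 < 0, so r = 2 ± i.
Hence q_h = C1*cos(t)*exp(2*t) + C2*exp(2*t)*sin(t).
Try q_p = A*cos(2*t) + B*sin(2*t). Substituting and equating the coefficients of cos(2t) and sin(2t) gives A = -8/65, B = -1/65, so q_p = -8*cos(2*t)/65 - sin(2*t)/65.
General solution: q = -8*cos(2*t)/65 - sin(2*t)/65 + C1*cos(t)*exp(2*t) + C2*exp(2*t)*sin(t).
Apply the initial conditions: q(0) = -8/65 + C1 = 2 and q'(0) = -2/65 + C2 + 2*C1 = 4. Solving gives C1 = 138/65, C2 = -14/65.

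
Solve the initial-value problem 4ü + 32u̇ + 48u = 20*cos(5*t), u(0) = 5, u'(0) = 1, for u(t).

u = -641*exp(-6*t)/244 - 65*cos(5*t)/1769 + 200*sin(5*t)/1769 + 889*exp(-2*t)/116

Divide through by 4: u'' + 8u' + 12u = 5*cos(5*t).
Characteristic equation r² + 8r + 12 = 0 factors as (r + 6)(r + 2) = 0, so r = -6, -2.
Hence u_h = C1*exp(-6*t) + C2*exp(-2*t).
Try u_p = A*cos(5*t) + B*sin(5*t). Substituting and equating the coefficients of cos(5t) and sin(5t) gives A = -65/1769, B = 200/1769, so u_p = -65*cos(5*t)/1769 + 200*sin(5*t)/1769.
General solution: u = -65*cos(5*t)/1769 + 200*sin(5*t)/1769 + C1*exp(-6*t) + C2*exp(-2*t).
Apply the initial conditions: u(0) = -65/1769 + C1 + C2 = 5 and u'(0) = 1000/1769 - 6*C1 - 2*C2 = 1. Solving gives C1 = -641/244, C2 = 889/116.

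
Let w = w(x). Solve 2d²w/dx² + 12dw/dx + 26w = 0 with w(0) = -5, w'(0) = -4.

Divide through by 2: w'' + 6w' + 13w = 0.
Characteristic equation r² + 6r + 13 = 0 has discriminant (6)² - 4·(13) = -16 < 0, so r = -3 ± 2i.
Hence w_h = C1*cos(2*x)*exp(-3*x) + C2*exp(-3*x)*sin(2*x).
Apply the initial conditions: w(0) = C1 = -5 and w'(0) = -3*C1 + 2*C2 = -4. Solving gives C1 = -5, C2 = -19/2.

w = -5*cos(2*x)*exp(-3*x) - 19*exp(-3*x)*sin(2*x)/2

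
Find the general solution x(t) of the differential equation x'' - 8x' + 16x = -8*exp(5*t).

x = -8*exp(5*t) + C1*exp(4*t) + C2*t*exp(4*t)

Characteristic equation r² - 8r + 16 = 0 has discriminant (-8)² - 4·(16) = 0, so r = 4 is a repeated root.
Hence x_h = (C1 + C2*t)*exp(4*t).
Try x_p = A*exp(5*t). Substituting into the equation and dividing by exp(5*t) gives A = -8, so x_p = -8*exp(5*t).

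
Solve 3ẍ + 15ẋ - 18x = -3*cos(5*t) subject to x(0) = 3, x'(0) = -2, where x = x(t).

Divide through by 3: x'' + 5x' - 6x = -cos(5*t).
Characteristic equation r² + 5r - 6 = 0 factors as (r - 1)(r + 6) = 0, so r = 1, -6.
Hence x_h = C1*exp(t) + C2*exp(-6*t).
Try x_p = A*cos(5*t) + B*sin(5*t). Substituting and equating the coefficients of cos(5t) and sin(5t) gives A = 31/1586, B = -25/1586, so x_p = -25*sin(5*t)/1586 + 31*cos(5*t)/1586.
General solution: x = -25*sin(5*t)/1586 + 31*cos(5*t)/1586 + C1*exp(t) + C2*exp(-6*t).
Apply the initial conditions: x(0) = 31/1586 + C1 + C2 = 3 and x'(0) = -125/1586 + C1 - 6*C2 = -2. Solving gives C1 = 415/182, C2 = 299/427.

x = -25*sin(5*t)/1586 + 31*cos(5*t)/1586 + 299*exp(-6*t)/427 + 415*exp(t)/182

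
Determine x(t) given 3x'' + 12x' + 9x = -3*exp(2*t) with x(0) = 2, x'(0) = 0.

x = -11*exp(-3*t)/10 - exp(2*t)/15 + 19*exp(-t)/6

Divide through by 3: x'' + 4x' + 3x = -exp(2*t).
Characteristic equation r² + 4r + 3 = 0 factors as (r + 3)(r + 1) = 0, so r = -3, -1.
Hence x_h = C1*exp(-3*t) + C2*exp(-t).
Try x_p = A*exp(2*t). Substituting into the equation and dividing by exp(2*t) gives A = -1/15, so x_p = -exp(2*t)/15.
General solution: x = -exp(2*t)/15 + C1*exp(-3*t) + C2*exp(-t).
Apply the initial conditions: x(0) = -1/15 + C1 + C2 = 2 and x'(0) = -2/15 - C2 - 3*C1 = 0. Solving gives C1 = -11/10, C2 = 19/6.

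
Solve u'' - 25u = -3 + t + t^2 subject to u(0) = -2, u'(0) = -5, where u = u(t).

Characteristic equation r² - 25 = 0 factors as (r - 5)(r + 5) = 0, so r = 5, -5.
Hence u_h = C1*exp(5*t) + C2*exp(-5*t).
For the particular solution try u_p = A0 + A1*t + A2*t^2. Substituting and matching coefficients of each power of t gives A0 = 73/625, A1 = -1/25, A2 = -1/25, so u_p = 73/625 - t/25 - t^2/25.
General solution: u = 73/625 - t/25 - t^2/25 + C1*exp(5*t) + C2*exp(-5*t).
Apply the initial conditions: u(0) = 73/625 + C1 + C2 = -2 and u'(0) = -1/25 - 5*C2 + 5*C1 = -5. Solving gives C1 = -1943/1250, C2 = -703/1250.

u = 73/625 - 1943*exp(5*t)/1250 - 703*exp(-5*t)/1250 - t/25 - t**2/25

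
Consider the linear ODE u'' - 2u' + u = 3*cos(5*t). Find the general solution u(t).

u = -18*cos(5*t)/169 - 15*sin(5*t)/338 + C1*exp(t) + C2*t*exp(t)

Characteristic equation r² - 2r + 1 = 0 has discriminant (-2)² - 4·(1) = 0, so r = 1 is a repeated root.
Hence u_h = (C1 + C2*t)*exp(t).
Try u_p = A*cos(5*t) + B*sin(5*t). Substituting and equating the coefficients of cos(5t) and sin(5t) gives A = -18/169, B = -15/338, so u_p = -18*cos(5*t)/169 - 15*sin(5*t)/338.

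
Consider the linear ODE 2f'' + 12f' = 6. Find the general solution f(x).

f = C2 + x/2 + C1*exp(-6*x)

Divide through by 2: f'' + 6f' = 3.
Characteristic equation r² + 6r = 0 factors as (r + 6)r = 0, so r = -6, 0.
Hence f_h = C1*exp(-6*x) + C2.
Since 0 is a characteristic root (multiplicity 1), multiply the polynomial trial by x: try f_p = A0*x. Substituting and matching coefficients of each power of x gives A0 = 1/2, so f_p = x/2.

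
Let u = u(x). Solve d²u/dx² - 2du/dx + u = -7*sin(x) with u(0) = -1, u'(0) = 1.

u = -7*cos(x)/2 + 5*exp(x)/2 - 3*x*exp(x)/2

Characteristic equation r² - 2r + 1 = 0 has discriminant (-2)² - 4·(1) = 0, so r = 1 is a repeated root.
Hence u_h = (C1 + C2*x)*exp(x).
Try u_p = A*cos(x) + B*sin(x). Substituting and equating the coefficients of cos(x) and sin(x) gives A = -7/2, B = 0, so u_p = -7*cos(x)/2.
General solution: u = -7*cos(x)/2 + C1*exp(x) + C2*x*exp(x).
Apply the initial conditions: u(0) = -7/2 + C1 = -1 and u'(0) = C1 + C2 = 1. Solving gives C1 = 5/2, C2 = -3/2.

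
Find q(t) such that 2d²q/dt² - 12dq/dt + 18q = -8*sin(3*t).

q = -2*cos(3*t)/9 + C1*exp(3*t) + C2*t*exp(3*t)

Divide through by 2: q'' - 6q' + 9q = -4*sin(3*t).
Characteristic equation r² - 6r + 9 = 0 has discriminant (-6)² - 4·(9) = 0, so r = 3 is a repeated root.
Hence q_h = (C1 + C2*t)*exp(3*t).
Try q_p = A*cos(3*t) + B*sin(3*t). Substituting and equating the coefficients of cos(3t) and sin(3t) gives A = -2/9, B = 0, so q_p = -2*cos(3*t)/9.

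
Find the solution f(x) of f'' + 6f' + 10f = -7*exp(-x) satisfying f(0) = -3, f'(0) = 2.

Characteristic equation r² + 6r + 10 = 0 has discriminant (6)² - 4·(10) = -4 < 0, so r = -3 ± i.
Hence f_h = C1*cos(x)*exp(-3*x) + C2*exp(-3*x)*sin(x).
Try f_p = A*exp(-x). Substituting into the equation and dividing by exp(-x) gives A = -7/5, so f_p = -7*exp(-x)/5.
General solution: f = -7*exp(-x)/5 + C1*cos(x)*exp(-3*x) + C2*exp(-3*x)*sin(x).
Apply the initial conditions: f(0) = -7/5 + C1 = -3 and f'(0) = 7/5 + C2 - 3*C1 = 2. Solving gives C1 = -8/5, C2 = -21/5.

f = -7*exp(-x)/5 - 21*exp(-3*x)*sin(x)/5 - 8*cos(x)*exp(-3*x)/5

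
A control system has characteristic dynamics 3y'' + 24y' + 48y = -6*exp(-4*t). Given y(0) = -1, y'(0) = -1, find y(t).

Divide through by 3: y'' + 8y' + 16y = -2*exp(-4*t).
Characteristic equation r² + 8r + 16 = 0 has discriminant (8)² - 4·(16) = 0, so r = -4 is a repeated root.
Hence y_h = (C1 + C2*t)*exp(-4*t).
Since exp(-4*t) solves the homogeneous equation (r = -4 is a root of multiplicity 2), multiply the trial by t^2. Try y_p = A*t^2*exp(-4*t). Substituting into the equation and dividing by exp(-4*t) gives A = -1, so y_p = -t^2*exp(-4*t).
General solution: y = C1*exp(-4*t) - t^2*exp(-4*t) + C2*t*exp(-4*t).
Apply the initial conditions: y(0) = C1 = -1 and y'(0) = C2 - 4*C1 = -1. Solving gives C1 = -1, C2 = -5.

y = -exp(-4*t) - t**2*exp(-4*t) - 5*t*exp(-4*t)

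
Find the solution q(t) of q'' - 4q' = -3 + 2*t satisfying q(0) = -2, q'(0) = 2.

Characteristic equation r² - 4r = 0 factors as (r - 4)r = 0, so r = 4, 0.
Hence q_h = C1*exp(4*t) + C2.
Since 0 is a characteristic root (multiplicity 1), multiply the polynomial trial by t: try q_p = t*(A0 + A1*t). Substituting and matching coefficients of each power of t gives A0 = 5/8, A1 = -1/4, so q_p = -t^2/4 + 5*t/8.
General solution: q = C2 - t^2/4 + 5*t/8 + C1*exp(4*t).
Apply the initial conditions: q(0) = C1 + C2 = -2 and q'(0) = 5/8 + 4*C1 = 2. Solving gives C1 = 11/32, C2 = -75/32.

q = -75/32 - t**2/4 + 5*t/8 + 11*exp(4*t)/32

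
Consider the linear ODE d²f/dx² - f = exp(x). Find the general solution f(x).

f = C1*exp(x) + C2*exp(-x) + x*exp(x)/2

Characteristic equation r² - 1 = 0 factors as (r - 1)(r + 1) = 0, so r = 1, -1.
Hence f_h = C1*exp(x) + C2*exp(-x).
Since exp(x) solves the homogeneous equation (r = 1 is a root of multiplicity 1), multiply the trial by x. Try f_p = A*x*exp(x). Substituting into the equation and dividing by exp(x) gives A = 1/2, so f_p = x*exp(x)/2.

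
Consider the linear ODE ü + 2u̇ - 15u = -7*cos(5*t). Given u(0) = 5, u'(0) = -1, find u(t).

u = -7*sin(5*t)/170 + 14*cos(5*t)/85 + 153*exp(-5*t)/80 + 795*exp(3*t)/272

Characteristic equation r² + 2r - 15 = 0 factors as (r - 3)(r + 5) = 0, so r = 3, -5.
Hence u_h = C1*exp(3*t) + C2*exp(-5*t).
Try u_p = A*cos(5*t) + B*sin(5*t). Substituting and equating the coefficients of cos(5t) and sin(5t) gives A = 14/85, B = -7/170, so u_p = -7*sin(5*t)/170 + 14*cos(5*t)/85.
General solution: u = -7*sin(5*t)/170 + 14*cos(5*t)/85 + C1*exp(3*t) + C2*exp(-5*t).
Apply the initial conditions: u(0) = 14/85 + C1 + C2 = 5 and u'(0) = -7/34 - 5*C2 + 3*C1 = -1. Solving gives C1 = 795/272, C2 = 153/80.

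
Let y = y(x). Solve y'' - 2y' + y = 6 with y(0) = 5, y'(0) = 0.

Characteristic equation r² - 2r + 1 = 0 has discriminant (-2)² - 4·(1) = 0, so r = 1 is a repeated root.
Hence y_h = (C1 + C2*x)*exp(x).
For the particular solution try y_p = A0. Substituting and matching coefficients of each power of x gives A0 = 6, so y_p = 6.
General solution: y = 6 + C1*exp(x) + C2*x*exp(x).
Apply the initial conditions: y(0) = 6 + C1 = 5 and y'(0) = C1 + C2 = 0. Solving gives C1 = -1, C2 = 1.

y = 6 - exp(x) + x*exp(x)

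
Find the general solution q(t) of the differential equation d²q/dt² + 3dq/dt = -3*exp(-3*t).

q = C2 + C1*exp(-3*t) + t*exp(-3*t)

Characteristic equation r² + 3r = 0 factors as (r + 3)r = 0, so r = -3, 0.
Hence q_h = C1*exp(-3*t) + C2.
Since exp(-3*t) solves the homogeneous equation (r = -3 is a root of multiplicity 1), multiply the trial by t. Try q_p = A*t*exp(-3*t). Substituting into the equation and dividing by exp(-3*t) gives A = 1, so q_p = t*exp(-3*t).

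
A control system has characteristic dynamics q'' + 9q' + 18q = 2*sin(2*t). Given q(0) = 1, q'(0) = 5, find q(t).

q = -27*exp(-6*t)/10 - 9*cos(2*t)/130 + 7*sin(2*t)/130 + 49*exp(-3*t)/13

Characteristic equation r² + 9r + 18 = 0 factors as (r + 6)(r + 3) = 0, so r = -6, -3.
Hence q_h = C1*exp(-6*t) + C2*exp(-3*t).
Try q_p = A*cos(2*t) + B*sin(2*t). Substituting and equating the coefficients of cos(2t) and sin(2t) gives A = -9/130, B = 7/130, so q_p = -9*cos(2*t)/130 + 7*sin(2*t)/130.
General solution: q = -9*cos(2*t)/130 + 7*sin(2*t)/130 + C1*exp(-6*t) + C2*exp(-3*t).
Apply the initial conditions: q(0) = -9/130 + C1 + C2 = 1 and q'(0) = 7/65 - 6*C1 - 3*C2 = 5. Solving gives C1 = -27/10, C2 = 49/13.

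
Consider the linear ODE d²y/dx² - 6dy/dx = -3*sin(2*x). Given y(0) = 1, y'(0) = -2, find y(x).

Characteristic equation r² - 6r = 0 factors as (r - 6)r = 0, so r = 6, 0.
Hence y_h = C1*exp(6*x) + C2.
Try y_p = A*cos(2*x) + B*sin(2*x). Substituting and equating the coefficients of cos(2x) and sin(2x) gives A = -9/40, B = 3/40, so y_p = -9*cos(2*x)/40 + 3*sin(2*x)/40.
General solution: y = C2 - 9*cos(2*x)/40 + 3*sin(2*x)/40 + C1*exp(6*x).
Apply the initial conditions: y(0) = -9/40 + C1 + C2 = 1 and y'(0) = 3/20 + 6*C1 = -2. Solving gives C1 = -43/120, C2 = 19/12.

y = 19/12 - 43*exp(6*x)/120 - 9*cos(2*x)/40 + 3*sin(2*x)/40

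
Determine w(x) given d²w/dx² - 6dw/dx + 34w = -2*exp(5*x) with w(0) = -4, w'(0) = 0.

Characteristic equation r² - 6r + 34 = 0 has discriminant (-6)² - 4·(34) = -100 < 0, so r = 3 ± 5i.
Hence w_h = C1*cos(5*x)*exp(3*x) + C2*exp(3*x)*sin(5*x).
Try w_p = A*exp(5*x). Substituting into the equation and dividing by exp(5*x) gives A = -2/29, so w_p = -2*exp(5*x)/29.
General solution: w = -2*exp(5*x)/29 + C1*cos(5*x)*exp(3*x) + C2*exp(3*x)*sin(5*x).
Apply the initial conditions: w(0) = -2/29 + C1 = -4 and w'(0) = -10/29 + 3*C1 + 5*C2 = 0. Solving gives C1 = -114/29, C2 = 352/145.

w = -2*exp(5*x)/29 - 114*cos(5*x)*exp(3*x)/29 + 352*exp(3*x)*sin(5*x)/145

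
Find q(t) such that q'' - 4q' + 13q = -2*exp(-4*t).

Characteristic equation r² - 4r + 13 = 0 has discriminant (-4)² - 4·(13) = -36 < 0, so r = 2 ± 3i.
Hence q_h = C1*cos(3*t)*exp(2*t) + C2*exp(2*t)*sin(3*t).
Try q_p = A*exp(-4*t). Substituting into the equation and dividing by exp(-4*t) gives A = -2/45, so q_p = -2*exp(-4*t)/45.

q = -2*exp(-4*t)/45 + C1*cos(3*t)*exp(2*t) + C2*exp(2*t)*sin(3*t)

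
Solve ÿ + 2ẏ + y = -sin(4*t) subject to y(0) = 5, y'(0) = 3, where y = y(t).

Characteristic equation r² + 2r + 1 = 0 has discriminant (2)² - 4·(1) = 0, so r = -1 is a repeated root.
Hence y_h = (C1 + C2*t)*exp(-t).
Try y_p = A*cos(4*t) + B*sin(4*t). Substituting and equating the coefficients of cos(4t) and sin(4t) gives A = 8/289, B = 15/289, so y_p = 8*cos(4*t)/289 + 15*sin(4*t)/289.
General solution: y = 8*cos(4*t)/289 + 15*sin(4*t)/289 + C1*exp(-t) + C2*t*exp(-t).
Apply the initial conditions: y(0) = 8/289 + C1 = 5 and y'(0) = 60/289 + C2 - C1 = 3. Solving gives C1 = 1437/289, C2 = 132/17.

y = 8*cos(4*t)/289 + 15*sin(4*t)/289 + 1437*exp(-t)/289 + 132*t*exp(-t)/17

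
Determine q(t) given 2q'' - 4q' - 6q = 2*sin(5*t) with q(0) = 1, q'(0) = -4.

q = -97*exp(3*t)/136 - 7*sin(5*t)/221 + 5*cos(5*t)/442 + 177*exp(-t)/104

Divide through by 2: q'' - 2q' - 3q = sin(5*t).
Characteristic equation r² - 2r - 3 = 0 factors as (r + 1)(r - 3) = 0, so r = -1, 3.
Hence q_h = C1*exp(-t) + C2*exp(3*t).
Try q_p = A*cos(5*t) + B*sin(5*t). Substituting and equating the coefficients of cos(5t) and sin(5t) gives A = 5/442, B = -7/221, so q_p = -7*sin(5*t)/221 + 5*cos(5*t)/442.
General solution: q = -7*sin(5*t)/221 + 5*cos(5*t)/442 + C1*exp(-t) + C2*exp(3*t).
Apply the initial conditions: q(0) = 5/442 + C1 + C2 = 1 and q'(0) = -35/221 - C1 + 3*C2 = -4. Solving gives C1 = 177/104, C2 = -97/136.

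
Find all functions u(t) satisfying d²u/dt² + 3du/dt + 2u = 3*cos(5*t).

u = -69*cos(5*t)/754 + 45*sin(5*t)/754 + C1*exp(-t) + C2*exp(-2*t)

Characteristic equation r² + 3r + 2 = 0 factors as (r + 1)(r + 2) = 0, so r = -1, -2.
Hence u_h = C1*exp(-t) + C2*exp(-2*t).
Try u_p = A*cos(5*t) + B*sin(5*t). Substituting and equating the coefficients of cos(5t) and sin(5t) gives A = -69/754, B = 45/754, so u_p = -69*cos(5*t)/754 + 45*sin(5*t)/754.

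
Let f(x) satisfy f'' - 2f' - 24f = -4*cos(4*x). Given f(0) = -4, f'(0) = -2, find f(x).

Characteristic equation r² - 2r - 24 = 0 factors as (r + 4)(r - 6) = 0, so r = -4, 6.
Hence f_h = C1*exp(-4*x) + C2*exp(6*x).
Try f_p = A*cos(4*x) + B*sin(4*x). Substituting and equating the coefficients of cos(4x) and sin(4x) gives A = 5/52, B = 1/52, so f_p = sin(4*x)/52 + 5*cos(4*x)/52.
General solution: f = sin(4*x)/52 + 5*cos(4*x)/52 + C1*exp(-4*x) + C2*exp(6*x).
Apply the initial conditions: f(0) = 5/52 + C1 + C2 = -4 and f'(0) = 1/13 - 4*C1 + 6*C2 = -2. Solving gives C1 = -9/4, C2 = -24/13.

f = -24*exp(6*x)/13 - 9*exp(-4*x)/4 + sin(4*x)/52 + 5*cos(4*x)/52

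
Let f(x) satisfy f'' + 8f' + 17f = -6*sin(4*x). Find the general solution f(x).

Characteristic equation r² + 8r + 17 = 0 has discriminant (8)² - 4·(17) = -4 < 0, so r = -4 ± i.
Hence f_h = C1*cos(x)*exp(-4*x) + C2*exp(-4*x)*sin(x).
Try f_p = A*cos(4*x) + B*sin(4*x). Substituting and equating the coefficients of cos(4x) and sin(4x) gives A = 192/1025, B = -6/1025, so f_p = -6*sin(4*x)/1025 + 192*cos(4*x)/1025.

f = -6*sin(4*x)/1025 + 192*cos(4*x)/1025 + C1*cos(x)*exp(-4*x) + C2*exp(-4*x)*sin(x)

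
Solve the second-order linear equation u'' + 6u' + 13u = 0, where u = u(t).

u = C1*cos(2*t)*exp(-3*t) + C2*exp(-3*t)*sin(2*t)

Characteristic equation r² + 6r + 13 = 0 has discriminant (6)² - 4·(13) = -16 < 0, so r = -3 ± 2i.
Hence u_h = C1*cos(2*t)*exp(-3*t) + C2*exp(-3*t)*sin(2*t).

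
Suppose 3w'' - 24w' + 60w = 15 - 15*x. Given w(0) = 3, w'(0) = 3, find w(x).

Divide through by 3: w'' - 8w' + 20w = 5 - 5*x.
Characteristic equation r² - 8r + 20 = 0 has discriminant (-8)² - 4·(20) = -16 < 0, so r = 4 ± 2i.
Hence w_h = C1*cos(2*x)*exp(4*x) + C2*exp(4*x)*sin(2*x).
For the particular solution try w_p = A0 + A1*x. Substituting and matching coefficients of each power of x gives A0 = 3/20, A1 = -1/4, so w_p = 3/20 - x/4.
General solution: w = 3/20 - x/4 + C1*cos(2*x)*exp(4*x) + C2*exp(4*x)*sin(2*x).
Apply the initial conditions: w(0) = 3/20 + C1 = 3 and w'(0) = -1/4 + 2*C2 + 4*C1 = 3. Solving gives C1 = 57/20, C2 = -163/40.

w = 3/20 - x/4 - 163*exp(4*x)*sin(2*x)/40 + 57*cos(2*x)*exp(4*x)/20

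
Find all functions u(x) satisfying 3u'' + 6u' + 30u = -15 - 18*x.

u = -19/50 - 3*x/5 + C1*cos(3*x)*exp(-x) + C2*exp(-x)*sin(3*x)

Divide through by 3: u'' + 2u' + 10u = -5 - 6*x.
Characteristic equation r² + 2r + 10 = 0 has discriminant (2)² - 4·(10) = -36 < 0, so r = -1 ± 3i.
Hence u_h = C1*cos(3*x)*exp(-x) + C2*exp(-x)*sin(3*x).
For the particular solution try u_p = A0 + A1*x. Substituting and matching coefficients of each power of x gives A0 = -19/50, A1 = -3/5, so u_p = -19/50 - 3*x/5.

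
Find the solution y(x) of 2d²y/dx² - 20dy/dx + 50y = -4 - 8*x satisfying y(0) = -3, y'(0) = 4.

y = -18/125 - 357*exp(5*x)/125 - 4*x/25 + 461*x*exp(5*x)/25

Divide through by 2: y'' - 10y' + 25y = -2 - 4*x.
Characteristic equation r² - 10r + 25 = 0 has discriminant (-10)² - 4·(25) = 0, so r = 5 is a repeated root.
Hence y_h = (C1 + C2*x)*exp(5*x).
For the particular solution try y_p = A0 + A1*x. Substituting and matching coefficients of each power of x gives A0 = -18/125, A1 = -4/25, so y_p = -18/125 - 4*x/25.
General solution: y = -18/125 - 4*x/25 + C1*exp(5*x) + C2*x*exp(5*x).
Apply the initial conditions: y(0) = -18/125 + C1 = -3 and y'(0) = -4/25 + C2 + 5*C1 = 4. Solving gives C1 = -357/125, C2 = 461/25.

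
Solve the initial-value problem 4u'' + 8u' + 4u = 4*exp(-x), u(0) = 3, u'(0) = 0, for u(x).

u = 3*exp(-x) + x**2*exp(-x)/2 + 3*x*exp(-x)

Divide through by 4: u'' + 2u' + u = exp(-x).
Characteristic equation r² + 2r + 1 = 0 has discriminant (2)² - 4·(1) = 0, so r = -1 is a repeated root.
Hence u_h = (C1 + C2*x)*exp(-x).
Since exp(-x) solves the homogeneous equation (r = -1 is a root of multiplicity 2), multiply the trial by x^2. Try u_p = A*x^2*exp(-x). Substituting into the equation and dividing by exp(-x) gives A = 1/2, so u_p = x^2*exp(-x)/2.
General solution: u = C1*exp(-x) + x^2*exp(-x)/2 + C2*x*exp(-x).
Apply the initial conditions: u(0) = C1 = 3 and u'(0) = C2 - C1 = 0. Solving gives C1 = 3, C2 = 3.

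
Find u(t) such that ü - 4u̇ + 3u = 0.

Characteristic equation r² - 4r + 3 = 0 factors as (r - 3)(r - 1) = 0, so r = 3, 1.
Hence u_h = C1*exp(3*t) + C2*exp(t).

u = C1*exp(3*t) + C2*exp(t)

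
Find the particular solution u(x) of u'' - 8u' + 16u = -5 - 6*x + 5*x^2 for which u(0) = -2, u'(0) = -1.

Characteristic equation r² - 8r + 16 = 0 has discriminant (-8)² - 4·(16) = 0, so r = 4 is a repeated root.
Hence u_h = (C1 + C2*x)*exp(4*x).
For the particular solution try u_p = A0 + A1*x + A2*x^2. Substituting and matching coefficients of each power of x gives A0 = -49/128, A1 = -1/16, A2 = 5/16, so u_p = -49/128 - x/16 + 5*x^2/16.
General solution: u = -49/128 - x/16 + 5*x^2/16 + C1*exp(4*x) + C2*x*exp(4*x).
Apply the initial conditions: u(0) = -49/128 + C1 = -2 and u'(0) = -1/16 + C2 + 4*C1 = -1. Solving gives C1 = -207/128, C2 = 177/32.

u = -49/128 - 207*exp(4*x)/128 - x/16 + 5*x**2/16 + 177*x*exp(4*x)/32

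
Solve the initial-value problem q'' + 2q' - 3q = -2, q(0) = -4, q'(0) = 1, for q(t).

q = 2/3 - 17*exp(-3*t)/12 - 13*exp(t)/4

Characteristic equation r² + 2r - 3 = 0 factors as (r + 3)(r - 1) = 0, so r = -3, 1.
Hence q_h = C1*exp(-3*t) + C2*exp(t).
For the particular solution try q_p = A0. Substituting and matching coefficients of each power of t gives A0 = 2/3, so q_p = 2/3.
General solution: q = 2/3 + C1*exp(-3*t) + C2*exp(t).
Apply the initial conditions: q(0) = 2/3 + C1 + C2 = -4 and q'(0) = C2 - 3*C1 = 1. Solving gives C1 = -17/12, C2 = -13/4.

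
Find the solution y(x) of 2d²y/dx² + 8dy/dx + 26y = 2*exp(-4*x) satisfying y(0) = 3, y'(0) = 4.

Divide through by 2: y'' + 4y' + 13y = exp(-4*x).
Characteristic equation r² + 4r + 13 = 0 has discriminant (4)² - 4·(13) = -36 < 0, so r = -2 ± 3i.
Hence y_h = C1*cos(3*x)*exp(-2*x) + C2*exp(-2*x)*sin(3*x).
Try y_p = A*exp(-4*x). Substituting into the equation and dividing by exp(-4*x) gives A = 1/13, so y_p = exp(-4*x)/13.
General solution: y = exp(-4*x)/13 + C1*cos(3*x)*exp(-2*x) + C2*exp(-2*x)*sin(3*x).
Apply the initial conditions: y(0) = 1/13 + C1 = 3 and y'(0) = -4/13 - 2*C1 + 3*C2 = 4. Solving gives C1 = 38/13, C2 = 44/13.

y = exp(-4*x)/13 + 38*cos(3*x)*exp(-2*x)/13 + 44*exp(-2*x)*sin(3*x)/13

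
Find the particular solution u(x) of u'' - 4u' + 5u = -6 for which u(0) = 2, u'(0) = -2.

u = -6/5 - 42*exp(2*x)*sin(x)/5 + 16*cos(x)*exp(2*x)/5

Characteristic equation r² - 4r + 5 = 0 has discriminant (-4)² - 4·(5) = -4 < 0, so r = 2 ± i.
Hence u_h = C1*cos(x)*exp(2*x) + C2*exp(2*x)*sin(x).
For the particular solution try u_p = A0. Substituting and matching coefficients of each power of x gives A0 = -6/5, so u_p = -6/5.
General solution: u = -6/5 + C1*cos(x)*exp(2*x) + C2*exp(2*x)*sin(x).
Apply the initial conditions: u(0) = -6/5 + C1 = 2 and u'(0) = C2 + 2*C1 = -2. Solving gives C1 = 16/5, C2 = -42/5.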